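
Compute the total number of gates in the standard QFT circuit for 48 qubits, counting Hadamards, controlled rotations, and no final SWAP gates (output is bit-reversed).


Hadamard gates: 48
Controlled rotations: n*(n-1)/2 = 48*47/2 = 1128
SWAP gates: 0 (omitted)
Total = 48 + 1128
= 1176

1176


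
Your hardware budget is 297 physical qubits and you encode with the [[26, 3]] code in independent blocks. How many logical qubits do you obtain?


Each code block uses 26 physical qubits for 3 logical qubit(s).
Number of complete blocks = floor(297 / 26) = 11
Logical qubits = 11 * 3
= 33

33


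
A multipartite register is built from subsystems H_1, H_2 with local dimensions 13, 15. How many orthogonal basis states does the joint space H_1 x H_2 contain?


dim(H_1 x H_2) = 13 * 15
= 195

195


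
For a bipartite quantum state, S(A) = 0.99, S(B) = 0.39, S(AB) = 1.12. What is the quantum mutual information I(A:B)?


I(A:B) = S(A) + S(B) - S(AB)
= 0.99 + 0.39 - 1.12
= 0.2600

0.2600


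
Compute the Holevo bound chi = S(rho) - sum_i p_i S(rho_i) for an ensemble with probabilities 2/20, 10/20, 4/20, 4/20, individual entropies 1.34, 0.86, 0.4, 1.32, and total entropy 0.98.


chi = S(rho) - sum_i p_i * S(rho_i)
Weighted entropy = 2/20 * 1.34 + 10/20 * 0.86 + 4/20 * 0.4 + 4/20 * 1.32
= 0.9080
chi = 0.98 - 0.9080
= 0.0720

0.0720


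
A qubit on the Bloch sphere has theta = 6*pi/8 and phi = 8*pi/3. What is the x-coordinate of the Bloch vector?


theta = 2.3562, phi = 8.3776
r_x = sin(theta)*cos(phi) = 0.7071 * -0.5000
r_x = -0.3536

-0.3536


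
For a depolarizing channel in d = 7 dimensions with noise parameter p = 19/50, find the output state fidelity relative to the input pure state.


F = (1-p) + p/d
= (1 - 0.3800) + 0.3800/7
= 0.6200 + 0.0543
= 0.6743

0.6743


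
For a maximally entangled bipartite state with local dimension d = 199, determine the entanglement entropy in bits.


For a maximally entangled state in d x d:
S = log2(d) = log2(199)
= 7.6366

7.6366


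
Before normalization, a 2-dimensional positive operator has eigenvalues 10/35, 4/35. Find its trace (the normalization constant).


tr(M) = sum of eigenvalues
= 10/35 + 4/35
= 14/35
= 0.4000

0.4000


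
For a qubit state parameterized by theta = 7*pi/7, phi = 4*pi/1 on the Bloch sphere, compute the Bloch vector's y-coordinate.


theta = 3.1416, phi = 12.5664
r_y = sin(theta)*sin(phi) = 0.0000 * 0.0000
r_y = 0.0000

0.0000


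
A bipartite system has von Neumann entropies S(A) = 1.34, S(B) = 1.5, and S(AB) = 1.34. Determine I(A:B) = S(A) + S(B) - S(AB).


I(A:B) = S(A) + S(B) - S(AB)
= 1.34 + 1.5 - 1.34
= 1.5000

1.5000


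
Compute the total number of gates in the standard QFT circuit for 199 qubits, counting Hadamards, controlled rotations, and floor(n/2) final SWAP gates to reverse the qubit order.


Hadamard gates: 199
Controlled rotations: n*(n-1)/2 = 199*198/2 = 19701
SWAP gates: floor(n/2) = floor(199/2) = 99
Total = 199 + 19701 + 99
= 19999

19999


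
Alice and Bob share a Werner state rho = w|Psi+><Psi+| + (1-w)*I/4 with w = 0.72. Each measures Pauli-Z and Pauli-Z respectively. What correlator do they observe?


|Psi+> = (|01> + |10>)/sqrt(2)
For the pure Bell state, <Z_A Z_B> = -1 (Bell-state Pauli correlator).
The maximally-mixed part I/4 has tr(I/4 * P tensor P) = 0 for any traceless Pauli P.
So <Z_A Z_B>_rho = w * (-1) + (1 - w) * 0
= 0.72 * (-1)
= -0.7200

-0.7200


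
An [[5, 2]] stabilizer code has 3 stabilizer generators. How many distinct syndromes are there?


Each stabilizer generator gives a binary (+1 or -1) measurement outcome.
With 3 independent generators:
Total syndromes = 2^3
= 8

8


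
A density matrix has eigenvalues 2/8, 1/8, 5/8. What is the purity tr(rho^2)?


tr(rho^2) = sum of eigenvalues squared
= (2/8)^2 + (1/8)^2 + (5/8)^2
= (4 + 1 + 25) / 64
= 30/64
= 0.4688

0.4688


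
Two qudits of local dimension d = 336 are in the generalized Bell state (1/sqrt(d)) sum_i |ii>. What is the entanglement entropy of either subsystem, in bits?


For a maximally entangled state in d x d:
S = log2(d) = log2(336)
= 8.3923

8.3923


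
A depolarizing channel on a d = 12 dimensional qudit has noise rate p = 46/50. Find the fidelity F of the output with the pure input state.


F = (1-p) + p/d
= (1 - 0.9200) + 0.9200/12
= 0.0800 + 0.0767
= 0.1567

0.1567


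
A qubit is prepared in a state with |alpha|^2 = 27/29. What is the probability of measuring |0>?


|alpha|^2 = 27/29 = 0.9310
|beta|^2 = 1 - 27/29 = 2/29 = 0.0690
P(|0>) = |alpha|^2 = 0.9310

0.9310


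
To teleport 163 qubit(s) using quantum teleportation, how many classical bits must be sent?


Quantum teleportation requires 2 classical bits per qubit teleported.
163 qubit(s) -> 2 * 163 = 326 classical bits

326


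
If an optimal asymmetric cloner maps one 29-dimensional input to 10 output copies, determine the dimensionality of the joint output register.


Output space = H^(tensor 10) where dim(H) = 29
dim = 29^10
= 841 (after 2 factors)
= 24389 (after 3 factors)
= 707281 (after 4 factors)
= 20511149 (after 5 factors)
= 594823321 (after 6 factors)
= 17249876309 (after 7 factors)
= 500246412961 (after 8 factors)
= 14507145975869 (after 9 factors)
= 420707233300201 (after 10 factors)
= 420707233300201

420707233300201


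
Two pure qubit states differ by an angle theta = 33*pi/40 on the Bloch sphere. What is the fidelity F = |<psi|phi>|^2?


For states separated by angle theta on Bloch sphere:
F = cos^2(theta/2)
theta = 33*pi/40 = 2.5918
theta/2 = 1.2959
cos(theta/2) = 0.2714
F = 0.0737

0.0737


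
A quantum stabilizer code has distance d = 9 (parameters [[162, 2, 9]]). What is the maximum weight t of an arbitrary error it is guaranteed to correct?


Code parameters: [[162, 2, 9]], distance d = 9.
Number of correctable errors = floor((d-1)/2)
= floor((9 - 1)/2)
= floor(8/2)
= 4

4


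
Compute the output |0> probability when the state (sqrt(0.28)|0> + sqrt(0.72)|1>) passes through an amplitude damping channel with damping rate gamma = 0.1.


For amplitude damping with parameter gamma on state sqrt(a)|0> + sqrt(b)|1>:
alpha^2 = 0.28, beta^2 = 0.72
P(|0>) = alpha^2 + gamma * beta^2
= 0.28 + 0.1 * 0.72
= 0.28 + 0.0720
= 0.3520

0.3520


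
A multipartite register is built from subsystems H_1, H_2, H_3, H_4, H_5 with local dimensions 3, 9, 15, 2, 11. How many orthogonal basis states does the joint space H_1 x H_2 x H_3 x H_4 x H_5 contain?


dim(H_1 x H_2 x H_3 x H_4 x H_5) = 3 * 9 * 15 * 2 * 11
= 27 * 15 * 2 * 11
= 405 * 2 * 11
= 810 * 11
= 8910

8910


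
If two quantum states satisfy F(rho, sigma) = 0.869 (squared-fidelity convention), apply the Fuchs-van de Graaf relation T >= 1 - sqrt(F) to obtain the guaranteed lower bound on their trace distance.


Fuchs-van de Graaf (squared-fidelity convention): 1 - sqrt(F) <= T <= sqrt(1 - F).
Lower bound: T >= 1 - sqrt(F)
sqrt(F) = sqrt(0.869) = 0.9322
T >= 1 - 0.9322
T >= 0.0678

0.0678


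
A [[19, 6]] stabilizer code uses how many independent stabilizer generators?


For an [[n,k]] stabilizer code:
Number of stabilizer generators = n - k
= 19 - 6
= 13

13


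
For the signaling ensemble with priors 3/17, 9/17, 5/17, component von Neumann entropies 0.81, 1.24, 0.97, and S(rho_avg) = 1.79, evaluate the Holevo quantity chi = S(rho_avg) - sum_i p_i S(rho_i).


chi = S(rho) - sum_i p_i * S(rho_i)
Weighted entropy = 3/17 * 0.81 + 9/17 * 1.24 + 5/17 * 0.97
= 1.0847
chi = 1.79 - 1.0847
= 0.7053

0.7053


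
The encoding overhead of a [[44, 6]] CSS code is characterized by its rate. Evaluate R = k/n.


Code rate R = k/n
= 6/44
= 0.1364

0.1364


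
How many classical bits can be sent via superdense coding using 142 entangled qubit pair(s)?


Superdense coding allows 2 classical bits per shared entangled pair.
142 pair(s) -> 2 * 142 = 284 classical bits

284


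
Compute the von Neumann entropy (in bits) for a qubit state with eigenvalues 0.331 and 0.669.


S = -p*log2(p) - (1-p)*log2(1-p)
p = 0.3310, 1-p = 0.6690
= -0.3310 * log2(0.3310) - 0.6690 * log2(0.6690)
= -(-0.5280) - (-0.3880)
= 0.9159

0.9159


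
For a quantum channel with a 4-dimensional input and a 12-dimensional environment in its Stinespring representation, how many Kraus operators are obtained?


Tracing out the environment in an orthonormal basis {|i>_E} gives Kraus operators K_i = <i|_E U |0>_E.
Number of Kraus operators = dim(H_env) = d_env
= 12

12


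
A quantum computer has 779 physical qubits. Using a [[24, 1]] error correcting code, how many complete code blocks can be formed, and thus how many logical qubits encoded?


Each code block uses 24 physical qubits for 1 logical qubit(s).
Number of complete blocks = floor(779 / 24) = 32
Logical qubits = 32 * 1
= 32

32


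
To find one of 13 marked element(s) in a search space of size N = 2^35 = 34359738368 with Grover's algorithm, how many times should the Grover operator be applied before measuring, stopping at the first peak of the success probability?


After j Grover iterations the success probability is P(j) = sin^2((2j+1)*theta), where sin(theta) = sqrt(k/N).
N = 2^35 = 34359738368, k = 13
sin(theta) = sqrt(k/N) = 1.94512158e-05
theta = arcsin(sqrt(k/N)) = 1.94512158e-05 rad
P(j) reaches its first maximum when (2j+1)*theta is as close as possible to pi/2, i.e. j = round(pi/(4*theta) - 1/2).
pi/(4*theta) - 1/2 = 40377.3443
(For comparison, the common estimate pi/4 * sqrt(N/k) = 40377.8443; the exact maximiser is used here.)
Optimal iterations = 40377

40377


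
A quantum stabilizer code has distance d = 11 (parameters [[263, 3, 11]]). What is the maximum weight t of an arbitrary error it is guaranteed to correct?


Code parameters: [[263, 3, 11]], distance d = 11.
Number of correctable errors = floor((d-1)/2)
= floor((11 - 1)/2)
= floor(10/2)
= 5

5


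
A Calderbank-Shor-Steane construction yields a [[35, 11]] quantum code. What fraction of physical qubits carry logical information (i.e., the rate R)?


Code rate R = k/n
= 11/35
= 0.3143

0.3143


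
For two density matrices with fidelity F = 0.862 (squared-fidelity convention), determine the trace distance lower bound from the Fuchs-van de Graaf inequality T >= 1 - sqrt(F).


Fuchs-van de Graaf (squared-fidelity convention): 1 - sqrt(F) <= T <= sqrt(1 - F).
Lower bound: T >= 1 - sqrt(F)
sqrt(F) = sqrt(0.862) = 0.9284
T >= 1 - 0.9284
T >= 0.0716

0.0716


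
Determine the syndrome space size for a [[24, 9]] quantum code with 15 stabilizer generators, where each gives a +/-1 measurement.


Each stabilizer generator gives a binary (+1 or -1) measurement outcome.
With 15 independent generators:
Total syndromes = 2^15
= 32768

32768


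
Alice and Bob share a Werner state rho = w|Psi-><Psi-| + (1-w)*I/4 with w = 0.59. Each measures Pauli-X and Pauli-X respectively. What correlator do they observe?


|Psi-> = (|01> - |10>)/sqrt(2)
For the pure Bell state, <X_A X_B> = -1 (Bell-state Pauli correlator).
The maximally-mixed part I/4 has tr(I/4 * P tensor P) = 0 for any traceless Pauli P.
So <X_A X_B>_rho = w * (-1) + (1 - w) * 0
= 0.59 * (-1)
= -0.5900

-0.5900


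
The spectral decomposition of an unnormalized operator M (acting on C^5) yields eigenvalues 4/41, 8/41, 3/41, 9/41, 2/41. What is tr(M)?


tr(M) = sum of eigenvalues
= 4/41 + 8/41 + 3/41 + 9/41 + 2/41
= 26/41
= 0.6341

0.6341


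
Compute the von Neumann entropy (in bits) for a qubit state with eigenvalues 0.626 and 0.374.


S = -p*log2(p) - (1-p)*log2(1-p)
p = 0.6260, 1-p = 0.3740
= -0.6260 * log2(0.6260) - 0.3740 * log2(0.3740)
= -(-0.4230) - (-0.5307)
= 0.9537

0.9537


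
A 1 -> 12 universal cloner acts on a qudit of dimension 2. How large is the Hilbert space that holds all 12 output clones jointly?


Output space = H^(tensor 12) where dim(H) = 2
dim = 2^12
= 4 (after 2 factors)
= 8 (after 3 factors)
= 16 (after 4 factors)
= 32 (after 5 factors)
= 64 (after 6 factors)
= 128 (after 7 factors)
= 256 (after 8 factors)
= 512 (after 9 factors)
= 1024 (after 10 factors)
= 2048 (after 11 factors)
= 4096 (after 12 factors)
= 4096

4096


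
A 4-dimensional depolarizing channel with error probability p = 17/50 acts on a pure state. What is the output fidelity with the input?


F = (1-p) + p/d
= (1 - 0.3400) + 0.3400/4
= 0.6600 + 0.0850
= 0.7450

0.7450


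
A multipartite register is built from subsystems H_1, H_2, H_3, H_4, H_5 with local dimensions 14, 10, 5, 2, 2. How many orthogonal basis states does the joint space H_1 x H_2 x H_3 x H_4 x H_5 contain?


dim(H_1 x H_2 x H_3 x H_4 x H_5) = 14 * 10 * 5 * 2 * 2
= 140 * 5 * 2 * 2
= 700 * 2 * 2
= 1400 * 2
= 2800

2800


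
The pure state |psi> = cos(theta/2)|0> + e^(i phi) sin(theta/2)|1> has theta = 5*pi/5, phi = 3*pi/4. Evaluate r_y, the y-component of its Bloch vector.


theta = 3.1416, phi = 2.3562
r_y = sin(theta)*sin(phi) = 0.0000 * 0.7071
r_y = 0.0000

0.0000


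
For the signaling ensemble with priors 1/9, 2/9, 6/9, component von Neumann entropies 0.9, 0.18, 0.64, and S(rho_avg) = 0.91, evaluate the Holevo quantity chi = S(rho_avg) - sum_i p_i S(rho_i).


chi = S(rho) - sum_i p_i * S(rho_i)
Weighted entropy = 1/9 * 0.9 + 2/9 * 0.18 + 6/9 * 0.64
= 0.5667
chi = 0.91 - 0.5667
= 0.3433

0.3433


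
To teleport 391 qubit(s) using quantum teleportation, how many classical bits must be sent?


Quantum teleportation requires 2 classical bits per qubit teleported.
391 qubit(s) -> 2 * 391 = 782 classical bits

782


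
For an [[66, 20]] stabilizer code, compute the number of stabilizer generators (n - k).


For an [[n,k]] stabilizer code:
Number of stabilizer generators = n - k
= 66 - 20
= 46

46


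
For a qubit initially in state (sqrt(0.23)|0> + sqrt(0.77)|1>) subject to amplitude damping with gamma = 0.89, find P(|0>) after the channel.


For amplitude damping with parameter gamma on state sqrt(a)|0> + sqrt(b)|1>:
alpha^2 = 0.23, beta^2 = 0.77
P(|0>) = alpha^2 + gamma * beta^2
= 0.23 + 0.89 * 0.77
= 0.23 + 0.6853
= 0.9153

0.9153


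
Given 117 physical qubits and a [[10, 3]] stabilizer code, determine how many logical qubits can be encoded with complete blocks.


Each code block uses 10 physical qubits for 3 logical qubit(s).
Number of complete blocks = floor(117 / 10) = 11
Logical qubits = 11 * 3
= 33

33


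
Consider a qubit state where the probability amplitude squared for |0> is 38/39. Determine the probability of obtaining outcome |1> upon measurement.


|alpha|^2 = 38/39 = 0.9744
|beta|^2 = 1 - 38/39 = 1/39 = 0.0256
P(|1>) = |beta|^2 = 0.0256

0.0256


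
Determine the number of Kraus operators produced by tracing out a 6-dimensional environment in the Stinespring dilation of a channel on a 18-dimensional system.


Tracing out the environment in an orthonormal basis {|i>_E} gives Kraus operators K_i = <i|_E U |0>_E.
Number of Kraus operators = dim(H_env) = d_env
= 6

6


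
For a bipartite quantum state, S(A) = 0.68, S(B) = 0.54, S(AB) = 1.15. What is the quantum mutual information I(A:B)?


I(A:B) = S(A) + S(B) - S(AB)
= 0.68 + 0.54 - 1.15
= 0.0700

0.0700


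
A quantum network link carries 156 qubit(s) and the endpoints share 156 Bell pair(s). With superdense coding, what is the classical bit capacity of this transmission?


Superdense coding allows 2 classical bits per shared entangled pair.
156 pair(s) -> 2 * 156 = 312 classical bits

312


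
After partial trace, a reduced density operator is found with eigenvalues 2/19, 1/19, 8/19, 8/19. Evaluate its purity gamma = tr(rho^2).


tr(rho^2) = sum of eigenvalues squared
= (2/19)^2 + (1/19)^2 + (8/19)^2 + (8/19)^2
= (4 + 1 + 64 + 64) / 361
= 133/361
= 0.3684

0.3684


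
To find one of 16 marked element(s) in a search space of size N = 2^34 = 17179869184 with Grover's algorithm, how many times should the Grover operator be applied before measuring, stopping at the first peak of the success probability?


After j Grover iterations the success probability is P(j) = sin^2((2j+1)*theta), where sin(theta) = sqrt(k/N).
N = 2^34 = 17179869184, k = 16
sin(theta) = sqrt(k/N) = 3.051757812e-05
theta = arcsin(sqrt(k/N)) = 3.051757813e-05 rad
P(j) reaches its first maximum when (2j+1)*theta is as close as possible to pi/2, i.e. j = round(pi/(4*theta) - 1/2).
pi/(4*theta) - 1/2 = 25735.4270
(For comparison, the common estimate pi/4 * sqrt(N/k) = 25735.9270; the exact maximiser is used here.)
Optimal iterations = 25735

25735


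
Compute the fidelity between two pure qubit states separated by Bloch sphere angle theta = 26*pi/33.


For states separated by angle theta on Bloch sphere:
F = cos^2(theta/2)
theta = 26*pi/33 = 2.4752
theta/2 = 1.2376
cos(theta/2) = 0.3271
F = 0.1070

0.1070


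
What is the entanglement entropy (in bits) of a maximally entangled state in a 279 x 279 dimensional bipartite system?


For a maximally entangled state in d x d:
S = log2(d) = log2(279)
= 8.1241

8.1241


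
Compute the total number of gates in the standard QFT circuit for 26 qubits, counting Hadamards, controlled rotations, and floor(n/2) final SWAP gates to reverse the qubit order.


Hadamard gates: 26
Controlled rotations: n*(n-1)/2 = 26*25/2 = 325
SWAP gates: floor(n/2) = floor(26/2) = 13
Total = 26 + 325 + 13
= 364

364


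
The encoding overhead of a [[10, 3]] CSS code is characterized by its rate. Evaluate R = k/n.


Code rate R = k/n
= 3/10
= 0.3000

0.3000


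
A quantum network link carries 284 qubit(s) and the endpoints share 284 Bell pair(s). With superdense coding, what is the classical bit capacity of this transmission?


Superdense coding allows 2 classical bits per shared entangled pair.
284 pair(s) -> 2 * 284 = 568 classical bits

568


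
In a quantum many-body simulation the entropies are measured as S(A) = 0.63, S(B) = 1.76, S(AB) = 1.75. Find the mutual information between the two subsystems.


I(A:B) = S(A) + S(B) - S(AB)
= 0.63 + 1.76 - 1.75
= 0.6400

0.6400


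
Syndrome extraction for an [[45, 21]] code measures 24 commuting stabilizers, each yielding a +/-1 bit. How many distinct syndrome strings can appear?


Each stabilizer generator gives a binary (+1 or -1) measurement outcome.
With 24 independent generators:
Total syndromes = 2^24
= 16777216

16777216


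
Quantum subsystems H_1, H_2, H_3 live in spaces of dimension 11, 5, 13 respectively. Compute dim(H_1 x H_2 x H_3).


dim(H_1 x H_2 x H_3) = 11 * 5 * 13
= 55 * 13
= 715

715


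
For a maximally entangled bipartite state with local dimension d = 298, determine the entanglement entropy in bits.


For a maximally entangled state in d x d:
S = log2(d) = log2(298)
= 8.2192

8.2192


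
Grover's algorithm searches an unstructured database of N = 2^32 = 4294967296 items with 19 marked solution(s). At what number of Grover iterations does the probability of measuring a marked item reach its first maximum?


After j Grover iterations the success probability is P(j) = sin^2((2j+1)*theta), where sin(theta) = sqrt(k/N).
N = 2^32 = 4294967296, k = 19
sin(theta) = sqrt(k/N) = 6.651151952e-05
theta = arcsin(sqrt(k/N)) = 6.651151957e-05 rad
P(j) reaches its first maximum when (2j+1)*theta is as close as possible to pi/2, i.e. j = round(pi/(4*theta) - 1/2).
pi/(4*theta) - 1/2 = 11807.9532
(For comparison, the common estimate pi/4 * sqrt(N/k) = 11808.4532; the exact maximiser is used here.)
Optimal iterations = 11808

11808


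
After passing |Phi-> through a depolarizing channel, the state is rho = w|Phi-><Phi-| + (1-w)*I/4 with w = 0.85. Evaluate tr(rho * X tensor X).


|Phi-> = (|00> - |11>)/sqrt(2)
For the pure Bell state, <X_A X_B> = -1 (Bell-state Pauli correlator).
The maximally-mixed part I/4 has tr(I/4 * P tensor P) = 0 for any traceless Pauli P.
So <X_A X_B>_rho = w * (-1) + (1 - w) * 0
= 0.85 * (-1)
= -0.8500

-0.8500


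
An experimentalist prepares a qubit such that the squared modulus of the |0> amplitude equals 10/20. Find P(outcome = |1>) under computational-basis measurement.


|alpha|^2 = 10/20 = 0.5000
|beta|^2 = 1 - 10/20 = 10/20 = 0.5000
P(|1>) = |beta|^2 = 0.5000

0.5000


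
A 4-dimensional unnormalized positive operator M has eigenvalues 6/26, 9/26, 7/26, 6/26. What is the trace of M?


tr(M) = sum of eigenvalues
= 6/26 + 9/26 + 7/26 + 6/26
= 28/26
= 1.0769

1.0769


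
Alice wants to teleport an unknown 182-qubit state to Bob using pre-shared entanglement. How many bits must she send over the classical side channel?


Quantum teleportation requires 2 classical bits per qubit teleported.
182 qubit(s) -> 2 * 182 = 364 classical bits

364


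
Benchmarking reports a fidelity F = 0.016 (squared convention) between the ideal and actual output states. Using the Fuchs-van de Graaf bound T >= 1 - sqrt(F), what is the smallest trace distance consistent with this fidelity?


Fuchs-van de Graaf (squared-fidelity convention): 1 - sqrt(F) <= T <= sqrt(1 - F).
Lower bound: T >= 1 - sqrt(F)
sqrt(F) = sqrt(0.016) = 0.1265
T >= 1 - 0.1265
T >= 0.8735

0.8735


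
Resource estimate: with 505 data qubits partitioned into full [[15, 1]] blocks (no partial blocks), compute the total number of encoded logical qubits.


Each code block uses 15 physical qubits for 1 logical qubit(s).
Number of complete blocks = floor(505 / 15) = 33
Logical qubits = 33 * 1
= 33

33


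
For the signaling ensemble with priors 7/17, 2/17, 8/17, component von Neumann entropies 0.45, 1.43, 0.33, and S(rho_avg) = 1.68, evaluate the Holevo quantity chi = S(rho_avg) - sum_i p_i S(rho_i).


chi = S(rho) - sum_i p_i * S(rho_i)
Weighted entropy = 7/17 * 0.45 + 2/17 * 1.43 + 8/17 * 0.33
= 0.5088
chi = 1.68 - 0.5088
= 1.1712

1.1712


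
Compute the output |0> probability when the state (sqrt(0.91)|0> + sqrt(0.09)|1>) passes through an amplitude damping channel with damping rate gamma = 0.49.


For amplitude damping with parameter gamma on state sqrt(a)|0> + sqrt(b)|1>:
alpha^2 = 0.91, beta^2 = 0.09
P(|0>) = alpha^2 + gamma * beta^2
= 0.91 + 0.49 * 0.09
= 0.91 + 0.0441
= 0.9541

0.9541


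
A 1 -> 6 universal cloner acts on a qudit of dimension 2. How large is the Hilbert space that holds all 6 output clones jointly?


Output space = H^(tensor 6) where dim(H) = 2
dim = 2^6
= 4 (after 2 factors)
= 8 (after 3 factors)
= 16 (after 4 factors)
= 32 (after 5 factors)
= 64 (after 6 factors)
= 64

64


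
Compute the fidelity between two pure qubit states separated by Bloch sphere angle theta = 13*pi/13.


For states separated by angle theta on Bloch sphere:
F = cos^2(theta/2)
theta = 13*pi/13 = 3.1416
theta/2 = 1.5708
cos(theta/2) = 0.0000
F = 0.0000

0.0000


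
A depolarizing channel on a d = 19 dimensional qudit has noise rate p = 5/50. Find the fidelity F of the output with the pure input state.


F = (1-p) + p/d
= (1 - 0.1000) + 0.1000/19
= 0.9000 + 0.0053
= 0.9053

0.9053


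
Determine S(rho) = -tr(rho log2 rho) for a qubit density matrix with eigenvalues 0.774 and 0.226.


S = -p*log2(p) - (1-p)*log2(1-p)
p = 0.7740, 1-p = 0.2260
= -0.7740 * log2(0.7740) - 0.2260 * log2(0.2260)
= -(-0.2861) - (-0.4849)
= 0.7710

0.7710


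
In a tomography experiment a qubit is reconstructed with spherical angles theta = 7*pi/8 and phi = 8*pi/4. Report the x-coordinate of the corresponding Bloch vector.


theta = 2.7489, phi = 6.2832
r_x = sin(theta)*cos(phi) = 0.3827 * 1.0000
r_x = 0.3827

0.3827


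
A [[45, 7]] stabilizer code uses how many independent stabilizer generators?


For an [[n,k]] stabilizer code:
Number of stabilizer generators = n - k
= 45 - 7
= 38

38


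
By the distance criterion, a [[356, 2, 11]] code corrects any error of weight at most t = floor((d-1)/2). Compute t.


Code parameters: [[356, 2, 11]], distance d = 11.
Number of correctable errors = floor((d-1)/2)
= floor((11 - 1)/2)
= floor(10/2)
= 5

5


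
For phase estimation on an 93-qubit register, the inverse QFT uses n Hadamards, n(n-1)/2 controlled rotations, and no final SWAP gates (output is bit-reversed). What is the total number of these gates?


Hadamard gates: 93
Controlled rotations: n*(n-1)/2 = 93*92/2 = 4278
SWAP gates: 0 (omitted)
Total = 93 + 4278
= 4371

4371


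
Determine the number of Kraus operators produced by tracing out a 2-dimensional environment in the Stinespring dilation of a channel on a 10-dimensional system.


Tracing out the environment in an orthonormal basis {|i>_E} gives Kraus operators K_i = <i|_E U |0>_E.
Number of Kraus operators = dim(H_env) = d_env
= 2

2


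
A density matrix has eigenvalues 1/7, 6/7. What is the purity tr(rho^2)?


tr(rho^2) = sum of eigenvalues squared
= (1/7)^2 + (6/7)^2
= (1 + 36) / 49
= 37/49
= 0.7551

0.7551


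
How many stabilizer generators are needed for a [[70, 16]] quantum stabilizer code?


For an [[n,k]] stabilizer code:
Number of stabilizer generators = n - k
= 70 - 16
= 54

54


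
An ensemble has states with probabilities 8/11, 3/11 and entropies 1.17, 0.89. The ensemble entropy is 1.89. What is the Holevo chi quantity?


chi = S(rho) - sum_i p_i * S(rho_i)
Weighted entropy = 8/11 * 1.17 + 3/11 * 0.89
= 1.0936
chi = 1.89 - 1.0936
= 0.7964

0.7964


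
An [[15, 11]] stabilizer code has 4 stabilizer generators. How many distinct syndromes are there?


Each stabilizer generator gives a binary (+1 or -1) measurement outcome.
With 4 independent generators:
Total syndromes = 2^4
= 16

16


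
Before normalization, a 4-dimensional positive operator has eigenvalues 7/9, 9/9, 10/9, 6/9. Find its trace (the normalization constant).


tr(M) = sum of eigenvalues
= 7/9 + 9/9 + 10/9 + 6/9
= 32/9
= 3.5556

3.5556


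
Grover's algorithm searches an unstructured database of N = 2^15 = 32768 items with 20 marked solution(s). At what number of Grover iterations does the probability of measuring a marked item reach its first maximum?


After j Grover iterations the success probability is P(j) = sin^2((2j+1)*theta), where sin(theta) = sqrt(k/N).
N = 2^15 = 32768, k = 20
sin(theta) = sqrt(k/N) = 0.02470529422
theta = arcsin(sqrt(k/N)) = 0.02470780806 rad
P(j) reaches its first maximum when (2j+1)*theta is as close as possible to pi/2, i.e. j = round(pi/(4*theta) - 1/2).
pi/(4*theta) - 1/2 = 31.2874
(For comparison, the common estimate pi/4 * sqrt(N/k) = 31.7907; the exact maximiser is used here.)
Optimal iterations = 31

31


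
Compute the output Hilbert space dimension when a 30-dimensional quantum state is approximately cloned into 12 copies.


Output space = H^(tensor 12) where dim(H) = 30
dim = 30^12
= 900 (after 2 factors)
= 27000 (after 3 factors)
= 810000 (after 4 factors)
= 24300000 (after 5 factors)
= 729000000 (after 6 factors)
= 21870000000 (after 7 factors)
= 656100000000 (after 8 factors)
= 19683000000000 (after 9 factors)
= 590490000000000 (after 10 factors)
= 17714700000000000 (after 11 factors)
= 531441000000000000 (after 12 factors)
= 531441000000000000

531441000000000000


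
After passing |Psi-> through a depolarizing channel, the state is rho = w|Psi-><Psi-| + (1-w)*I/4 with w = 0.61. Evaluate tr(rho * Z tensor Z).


|Psi-> = (|01> - |10>)/sqrt(2)
For the pure Bell state, <Z_A Z_B> = -1 (Bell-state Pauli correlator).
The maximally-mixed part I/4 has tr(I/4 * P tensor P) = 0 for any traceless Pauli P.
So <Z_A Z_B>_rho = w * (-1) + (1 - w) * 0
= 0.61 * (-1)
= -0.6100

-0.6100


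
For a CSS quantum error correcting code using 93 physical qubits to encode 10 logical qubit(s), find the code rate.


Code rate R = k/n
= 10/93
= 0.1075

0.1075


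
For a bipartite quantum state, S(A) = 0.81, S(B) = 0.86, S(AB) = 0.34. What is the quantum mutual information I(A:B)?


I(A:B) = S(A) + S(B) - S(AB)
= 0.81 + 0.86 - 0.34
= 1.3300

1.3300


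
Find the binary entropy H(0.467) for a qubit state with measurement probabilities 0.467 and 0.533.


S = -p*log2(p) - (1-p)*log2(1-p)
p = 0.4670, 1-p = 0.5330
= -0.4670 * log2(0.4670) - 0.5330 * log2(0.5330)
= -(-0.5130) - (-0.4839)
= 0.9969

0.9969


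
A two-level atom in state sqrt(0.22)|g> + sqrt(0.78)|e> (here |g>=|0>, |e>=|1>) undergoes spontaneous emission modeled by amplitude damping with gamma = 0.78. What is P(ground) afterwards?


For amplitude damping with parameter gamma on state sqrt(a)|0> + sqrt(b)|1>:
alpha^2 = 0.22, beta^2 = 0.78
P(|0>) = alpha^2 + gamma * beta^2
= 0.22 + 0.78 * 0.78
= 0.22 + 0.6084
= 0.8284

0.8284


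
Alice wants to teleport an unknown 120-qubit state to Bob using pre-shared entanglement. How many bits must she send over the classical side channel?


Quantum teleportation requires 2 classical bits per qubit teleported.
120 qubit(s) -> 2 * 120 = 240 classical bits

240


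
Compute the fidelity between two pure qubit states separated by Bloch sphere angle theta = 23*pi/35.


For states separated by angle theta on Bloch sphere:
F = cos^2(theta/2)
theta = 23*pi/35 = 2.0645
theta/2 = 1.0322
cos(theta/2) = 0.5129
F = 0.2631

0.2631


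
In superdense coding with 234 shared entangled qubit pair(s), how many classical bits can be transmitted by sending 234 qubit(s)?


Superdense coding allows 2 classical bits per shared entangled pair.
234 pair(s) -> 2 * 234 = 468 classical bits

468


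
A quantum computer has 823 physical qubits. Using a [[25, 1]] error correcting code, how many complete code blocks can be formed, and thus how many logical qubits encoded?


Each code block uses 25 physical qubits for 1 logical qubit(s).
Number of complete blocks = floor(823 / 25) = 32
Logical qubits = 32 * 1
= 32

32


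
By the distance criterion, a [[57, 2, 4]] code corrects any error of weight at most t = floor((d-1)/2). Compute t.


Code parameters: [[57, 2, 4]], distance d = 4.
Number of correctable errors = floor((d-1)/2)
= floor((4 - 1)/2)
= floor(3/2)
= 1

1


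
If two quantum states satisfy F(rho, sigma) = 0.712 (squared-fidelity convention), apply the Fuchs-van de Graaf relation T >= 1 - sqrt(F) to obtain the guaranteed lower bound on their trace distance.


Fuchs-van de Graaf (squared-fidelity convention): 1 - sqrt(F) <= T <= sqrt(1 - F).
Lower bound: T >= 1 - sqrt(F)
sqrt(F) = sqrt(0.712) = 0.8438
T >= 1 - 0.8438
T >= 0.1562

0.1562


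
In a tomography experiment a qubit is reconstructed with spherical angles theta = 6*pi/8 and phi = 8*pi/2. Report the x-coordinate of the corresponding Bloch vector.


theta = 2.3562, phi = 12.5664
r_x = sin(theta)*cos(phi) = 0.7071 * 1.0000
r_x = 0.7071

0.7071


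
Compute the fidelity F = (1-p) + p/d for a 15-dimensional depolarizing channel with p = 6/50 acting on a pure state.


F = (1-p) + p/d
= (1 - 0.1200) + 0.1200/15
= 0.8800 + 0.0080
= 0.8880

0.8880


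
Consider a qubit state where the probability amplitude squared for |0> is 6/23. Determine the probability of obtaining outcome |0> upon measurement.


|alpha|^2 = 6/23 = 0.2609
|beta|^2 = 1 - 6/23 = 17/23 = 0.7391
P(|0>) = |alpha|^2 = 0.2609

0.2609


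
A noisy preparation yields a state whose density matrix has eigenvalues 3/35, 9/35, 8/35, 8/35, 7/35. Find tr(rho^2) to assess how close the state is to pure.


tr(rho^2) = sum of eigenvalues squared
= (3/35)^2 + (9/35)^2 + (8/35)^2 + (8/35)^2 + (7/35)^2
= (9 + 81 + 64 + 64 + 49) / 1225
= 267/1225
= 0.2180

0.2180


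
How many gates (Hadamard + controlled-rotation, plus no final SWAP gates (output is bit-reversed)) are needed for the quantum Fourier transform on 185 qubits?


Hadamard gates: 185
Controlled rotations: n*(n-1)/2 = 185*184/2 = 17020
SWAP gates: 0 (omitted)
Total = 185 + 17020
= 17205

17205


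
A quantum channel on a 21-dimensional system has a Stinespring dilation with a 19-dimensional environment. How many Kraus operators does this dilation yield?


Tracing out the environment in an orthonormal basis {|i>_E} gives Kraus operators K_i = <i|_E U |0>_E.
Number of Kraus operators = dim(H_env) = d_env
= 19

19


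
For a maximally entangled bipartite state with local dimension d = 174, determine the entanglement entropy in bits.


For a maximally entangled state in d x d:
S = log2(d) = log2(174)
= 7.4429

7.4429


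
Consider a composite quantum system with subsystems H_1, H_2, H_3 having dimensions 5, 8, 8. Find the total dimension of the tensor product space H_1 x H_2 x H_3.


dim(H_1 x H_2 x H_3) = 5 * 8 * 8
= 40 * 8
= 320

320


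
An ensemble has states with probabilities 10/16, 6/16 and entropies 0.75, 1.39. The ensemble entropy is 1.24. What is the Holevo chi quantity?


chi = S(rho) - sum_i p_i * S(rho_i)
Weighted entropy = 10/16 * 0.75 + 6/16 * 1.39
= 0.9900
chi = 1.24 - 0.9900
= 0.2500

0.2500


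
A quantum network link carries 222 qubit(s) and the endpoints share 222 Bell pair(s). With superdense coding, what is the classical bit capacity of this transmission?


Superdense coding allows 2 classical bits per shared entangled pair.
222 pair(s) -> 2 * 222 = 444 classical bits

444


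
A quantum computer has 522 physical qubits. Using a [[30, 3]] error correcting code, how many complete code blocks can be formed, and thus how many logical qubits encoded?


Each code block uses 30 physical qubits for 3 logical qubit(s).
Number of complete blocks = floor(522 / 30) = 17
Logical qubits = 17 * 3
= 51

51


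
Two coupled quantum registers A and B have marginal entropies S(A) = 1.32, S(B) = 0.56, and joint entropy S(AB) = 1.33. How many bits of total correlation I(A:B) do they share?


I(A:B) = S(A) + S(B) - S(AB)
= 1.32 + 0.56 - 1.33
= 0.5500

0.5500


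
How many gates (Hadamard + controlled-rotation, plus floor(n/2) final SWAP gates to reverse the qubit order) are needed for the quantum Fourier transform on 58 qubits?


Hadamard gates: 58
Controlled rotations: n*(n-1)/2 = 58*57/2 = 1653
SWAP gates: floor(n/2) = floor(58/2) = 29
Total = 58 + 1653 + 29
= 1740

1740


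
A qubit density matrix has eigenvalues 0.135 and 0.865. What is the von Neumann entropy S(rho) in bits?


S = -p*log2(p) - (1-p)*log2(1-p)
p = 0.1350, 1-p = 0.8650
= -0.1350 * log2(0.1350) - 0.8650 * log2(0.8650)
= -(-0.3900) - (-0.1810)
= 0.5710

0.5710


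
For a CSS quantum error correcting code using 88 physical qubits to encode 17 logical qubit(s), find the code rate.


Code rate R = k/n
= 17/88
= 0.1932

0.1932


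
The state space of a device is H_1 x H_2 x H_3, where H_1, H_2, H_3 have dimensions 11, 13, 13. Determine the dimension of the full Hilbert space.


dim(H_1 x H_2 x H_3) = 11 * 13 * 13
= 143 * 13
= 1859

1859


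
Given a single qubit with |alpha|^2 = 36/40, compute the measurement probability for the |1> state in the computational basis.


|alpha|^2 = 36/40 = 0.9000
|beta|^2 = 1 - 36/40 = 4/40 = 0.1000
P(|1>) = |beta|^2 = 0.1000

0.1000


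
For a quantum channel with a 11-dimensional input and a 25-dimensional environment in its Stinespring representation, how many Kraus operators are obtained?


Tracing out the environment in an orthonormal basis {|i>_E} gives Kraus operators K_i = <i|_E U |0>_E.
Number of Kraus operators = dim(H_env) = d_env
= 25

25


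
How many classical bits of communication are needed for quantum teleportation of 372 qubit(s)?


Quantum teleportation requires 2 classical bits per qubit teleported.
372 qubit(s) -> 2 * 372 = 744 classical bits

744


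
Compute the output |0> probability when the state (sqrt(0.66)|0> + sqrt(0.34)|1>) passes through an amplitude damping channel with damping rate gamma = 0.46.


For amplitude damping with parameter gamma on state sqrt(a)|0> + sqrt(b)|1>:
alpha^2 = 0.66, beta^2 = 0.34
P(|0>) = alpha^2 + gamma * beta^2
= 0.66 + 0.46 * 0.34
= 0.66 + 0.1564
= 0.8164

0.8164


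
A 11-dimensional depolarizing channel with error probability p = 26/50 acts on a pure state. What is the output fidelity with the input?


F = (1-p) + p/d
= (1 - 0.5200) + 0.5200/11
= 0.4800 + 0.0473
= 0.5273

0.5273


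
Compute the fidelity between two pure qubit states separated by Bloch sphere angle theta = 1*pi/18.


For states separated by angle theta on Bloch sphere:
F = cos^2(theta/2)
theta = 1*pi/18 = 0.1745
theta/2 = 0.0873
cos(theta/2) = 0.9962
F = 0.9924

0.9924


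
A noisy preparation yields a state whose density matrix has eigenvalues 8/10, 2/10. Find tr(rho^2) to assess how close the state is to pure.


tr(rho^2) = sum of eigenvalues squared
= (8/10)^2 + (2/10)^2
= (64 + 4) / 100
= 68/100
= 0.6800

0.6800


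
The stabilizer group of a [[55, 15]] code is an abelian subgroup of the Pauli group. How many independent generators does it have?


For an [[n,k]] stabilizer code:
Number of stabilizer generators = n - k
= 55 - 15
= 40

40


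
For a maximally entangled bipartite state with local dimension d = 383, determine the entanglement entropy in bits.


For a maximally entangled state in d x d:
S = log2(d) = log2(383)
= 8.5812

8.5812


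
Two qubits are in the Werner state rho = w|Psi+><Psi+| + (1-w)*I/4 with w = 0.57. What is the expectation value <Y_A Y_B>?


|Psi+> = (|01> + |10>)/sqrt(2)
For the pure Bell state, <Y_A Y_B> = +1 (Bell-state Pauli correlator).
The maximally-mixed part I/4 has tr(I/4 * P tensor P) = 0 for any traceless Pauli P.
So <Y_A Y_B>_rho = w * (+1) + (1 - w) * 0
= 0.57 * (+1)
= 0.5700

0.5700


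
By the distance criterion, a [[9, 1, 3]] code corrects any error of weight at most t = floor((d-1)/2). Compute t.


Code parameters: [[9, 1, 3]], distance d = 3.
Number of correctable errors = floor((d-1)/2)
= floor((3 - 1)/2)
= floor(2/2)
= 1

1


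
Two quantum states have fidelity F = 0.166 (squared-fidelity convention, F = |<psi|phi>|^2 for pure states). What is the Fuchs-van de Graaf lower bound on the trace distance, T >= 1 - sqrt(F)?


Fuchs-van de Graaf (squared-fidelity convention): 1 - sqrt(F) <= T <= sqrt(1 - F).
Lower bound: T >= 1 - sqrt(F)
sqrt(F) = sqrt(0.166) = 0.4074
T >= 1 - 0.4074
T >= 0.5926

0.5926


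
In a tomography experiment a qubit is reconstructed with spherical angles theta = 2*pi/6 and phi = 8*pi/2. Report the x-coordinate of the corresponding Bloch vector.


theta = 1.0472, phi = 12.5664
r_x = sin(theta)*cos(phi) = 0.8660 * 1.0000
r_x = 0.8660

0.8660


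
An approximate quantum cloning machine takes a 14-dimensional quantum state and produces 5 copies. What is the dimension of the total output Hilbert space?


Output space = H^(tensor 5) where dim(H) = 14
dim = 14^5
= 196 (after 2 factors)
= 2744 (after 3 factors)
= 38416 (after 4 factors)
= 537824 (after 5 factors)
= 537824

537824


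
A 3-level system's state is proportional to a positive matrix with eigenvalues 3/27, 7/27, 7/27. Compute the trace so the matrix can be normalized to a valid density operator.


tr(M) = sum of eigenvalues
= 3/27 + 7/27 + 7/27
= 17/27
= 0.6296

0.6296


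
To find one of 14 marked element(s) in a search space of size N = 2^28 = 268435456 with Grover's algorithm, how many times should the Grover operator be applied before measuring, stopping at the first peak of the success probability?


After j Grover iterations the success probability is P(j) = sin^2((2j+1)*theta), where sin(theta) = sqrt(k/N).
N = 2^28 = 268435456, k = 14
sin(theta) = sqrt(k/N) = 0.0002283726432
theta = arcsin(sqrt(k/N)) = 0.0002283726452 rad
P(j) reaches its first maximum when (2j+1)*theta is as close as possible to pi/2, i.e. j = round(pi/(4*theta) - 1/2).
pi/(4*theta) - 1/2 = 3438.6079
(For comparison, the common estimate pi/4 * sqrt(N/k) = 3439.1079; the exact maximiser is used here.)
Optimal iterations = 3439

3439


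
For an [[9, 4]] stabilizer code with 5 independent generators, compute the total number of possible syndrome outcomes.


Each stabilizer generator gives a binary (+1 or -1) measurement outcome.
With 5 independent generators:
Total syndromes = 2^5
= 32

32


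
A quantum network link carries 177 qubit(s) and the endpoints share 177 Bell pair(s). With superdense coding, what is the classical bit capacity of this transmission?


Superdense coding allows 2 classical bits per shared entangled pair.
177 pair(s) -> 2 * 177 = 354 classical bits

354
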